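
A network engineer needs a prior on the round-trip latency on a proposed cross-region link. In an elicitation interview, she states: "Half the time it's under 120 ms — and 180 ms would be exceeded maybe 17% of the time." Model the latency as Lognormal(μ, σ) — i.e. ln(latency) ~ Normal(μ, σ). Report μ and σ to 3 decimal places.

μ ≈ 4.787, σ ≈ 0.425

If T ~ Lognormal(μ,σ) then ln T ~ Normal(μ,σ), so the p-quantile of ln T is μ + z_p·σ.
ln(120) = 4.787 and ln(180) = 5.193; z_{0.5} = 0, z_{0.83} = 0.9542.
σ = (5.193 − 4.787)/(0.9542 − (0)) = 0.425.
μ = 4.787 − (0)·0.425 = 4.787.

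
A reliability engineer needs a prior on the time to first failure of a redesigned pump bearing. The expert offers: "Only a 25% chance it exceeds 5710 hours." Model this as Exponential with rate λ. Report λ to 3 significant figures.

P(T > 5710.0) = e^(−λ·5710.0) = 0.25, so λ = −ln(0.25)/5710.0 = 0.000243.

λ ≈ 0.000243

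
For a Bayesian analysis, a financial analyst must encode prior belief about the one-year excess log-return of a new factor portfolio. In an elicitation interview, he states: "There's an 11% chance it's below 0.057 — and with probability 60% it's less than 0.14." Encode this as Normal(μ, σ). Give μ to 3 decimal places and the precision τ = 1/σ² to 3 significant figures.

The p-quantile of Normal(μ,σ) is μ + z_p·σ, with z_{0.11} = -1.227 and z_{0.6} = 0.2533.
Eliminate σ: μ = (z₂·x₁ − z₁·x₂)/(z₂ − z₁) = (0.2533·0.057 − (-1.227)·0.14)/1.48 = 0.126.
Then σ = (x₂ − x₁)/(z₂ − z₁) = (0.14 − 0.057)/1.48 = 0.056.
Precision τ = 1/σ² = 1/0.05609² = 318.

μ = 0.126, τ = 318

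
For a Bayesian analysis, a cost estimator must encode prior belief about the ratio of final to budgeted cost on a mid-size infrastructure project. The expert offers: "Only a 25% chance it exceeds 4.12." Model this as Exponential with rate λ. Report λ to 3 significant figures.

λ ≈ 0.336

P(T > 4.12) = e^(−λ·4.12) = 0.25, so λ = −ln(0.25)/4.12 = 0.336.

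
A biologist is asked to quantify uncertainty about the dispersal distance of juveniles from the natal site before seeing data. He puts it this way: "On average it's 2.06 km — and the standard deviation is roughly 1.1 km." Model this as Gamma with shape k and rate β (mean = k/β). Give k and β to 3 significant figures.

k ≈ 3.51, β ≈ 1.7

For Gamma(k, rate β): mean = k/β, variance = k/β², so CV = 1/√k.
CV = SD/mean = 1.1/2.06 = 0.534, hence k = 1/CV² = 3.51.
Then β = k/mean = 3.51/2.06 = 1.7.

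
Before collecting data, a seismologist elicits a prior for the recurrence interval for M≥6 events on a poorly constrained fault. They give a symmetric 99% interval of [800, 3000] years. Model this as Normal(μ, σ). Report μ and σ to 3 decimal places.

A symmetric 99% interval runs μ ± z·σ with z = 2.576.
Half-width = 1100, so σ = 1100/2.576 = 427.047.
μ is the interval midpoint, 1900.000.

μ = 1900.000, σ = 427.047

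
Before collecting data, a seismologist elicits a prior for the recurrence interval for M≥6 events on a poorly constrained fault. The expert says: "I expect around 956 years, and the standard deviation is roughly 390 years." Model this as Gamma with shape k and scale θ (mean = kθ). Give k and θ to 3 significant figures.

k ≈ 6.01, θ ≈ 159

For Gamma(k, scale θ): mean = kθ, variance = kθ², so CV = 1/√k.
CV = SD/mean = 390/956 = 0.4079, hence k = 1/CV² = 6.01.
Then θ = mean/k = 956/6.01 = 159.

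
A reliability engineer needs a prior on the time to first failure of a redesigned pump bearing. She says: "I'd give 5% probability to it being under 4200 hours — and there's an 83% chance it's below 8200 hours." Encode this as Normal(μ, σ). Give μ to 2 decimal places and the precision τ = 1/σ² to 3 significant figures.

The p-quantile of Normal(μ,σ) is μ + z_p·σ, with z_{0.05} = -1.645 and z_{0.83} = 0.9542.
Eliminate σ: μ = (z₂·x₁ − z₁·x₂)/(z₂ − z₁) = (0.9542·4200 − (-1.645)·8200)/2.599 = 6731.50.
Then σ = (x₂ − x₁)/(z₂ − z₁) = (8200 − 4200)/2.599 = 1539.04.
Precision τ = 1/σ² = 1/1539² = 4.22e-07.

μ = 6731.50, τ = 4.22e-07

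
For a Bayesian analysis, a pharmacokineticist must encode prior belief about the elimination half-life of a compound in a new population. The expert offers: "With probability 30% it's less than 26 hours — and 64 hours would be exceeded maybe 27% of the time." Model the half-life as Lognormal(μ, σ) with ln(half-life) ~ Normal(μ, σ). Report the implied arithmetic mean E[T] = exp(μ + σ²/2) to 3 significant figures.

E[T] ≈ 53.9 hours

If T ~ Lognormal(μ,σ) then ln T ~ Normal(μ,σ), so the p-quantile of ln T is μ + z_p·σ.
ln(26) = 3.258 and ln(64) = 4.159; z_{0.3} = -0.5244, z_{0.73} = 0.6128.
σ = (4.159 − 3.258)/(0.6128 − (-0.5244)) = 0.792.
μ = 3.258 − (-0.5244)·0.792 = 3.673.
E[T] = exp(μ + σ²/2) = exp(3.673 + 0.3137) = 53.9 hours.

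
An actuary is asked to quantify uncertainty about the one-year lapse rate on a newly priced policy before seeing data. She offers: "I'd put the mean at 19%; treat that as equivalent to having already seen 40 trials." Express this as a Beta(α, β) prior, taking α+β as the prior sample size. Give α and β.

Under the effective-sample-size interpretation, Beta(α, β) has prior mean α/(α+β) and prior sample size α+β.
So α+β = 40 and α/(α+β) = 0.19, giving α = 0.19·40 = 7.6 and β = 40 − 7.6 = 32.4.

α = 7.6, β = 32.4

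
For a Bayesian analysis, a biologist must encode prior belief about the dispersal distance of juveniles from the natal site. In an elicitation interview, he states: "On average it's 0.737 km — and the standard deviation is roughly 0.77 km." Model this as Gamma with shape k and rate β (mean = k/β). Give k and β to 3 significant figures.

For Gamma(k, rate β): mean = k/β, variance = k/β², so CV = 1/√k.
CV = SD/mean = 0.77/0.737 = 1.045, hence k = 1/CV² = 0.916.
Then β = k/mean = 0.916/0.737 = 1.24.

k ≈ 0.916, β ≈ 1.24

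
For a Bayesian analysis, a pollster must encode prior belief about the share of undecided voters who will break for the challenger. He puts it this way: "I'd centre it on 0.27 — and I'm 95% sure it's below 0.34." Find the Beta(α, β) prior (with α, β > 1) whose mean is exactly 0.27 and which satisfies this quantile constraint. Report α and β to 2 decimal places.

α ≈ 31.09, β ≈ 84.07

With mean 0.27 fixed, write α = 0.27s, β = 0.73s where s = α+β.
Need P(θ < 0.34) = 0.95 under Beta(0.27s, 0.73s). Normal approximation: (q−m)/√(m(1−m)/s) ≈ z_{0.95} = 1.64, so s ≈ 0.27·0.73·(1.64)²/(0.34−0.27)² = 108.8.
At s = 108.8: P(θ<0.34) ≈ 0.945. Adjusting to match 0.95 gives s ≈ 115.16.
So α = 0.27·115.16 ≈ 31.09, β = 0.73·115.16 ≈ 84.07.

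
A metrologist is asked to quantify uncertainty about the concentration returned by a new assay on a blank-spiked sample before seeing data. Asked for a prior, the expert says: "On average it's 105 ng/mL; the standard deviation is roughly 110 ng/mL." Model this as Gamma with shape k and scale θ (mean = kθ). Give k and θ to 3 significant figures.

For Gamma(k, scale θ): mean = kθ, variance = kθ², so CV = 1/√k.
CV = SD/mean = 110/105 = 1.048, hence k = 1/CV² = 0.911.
Then θ = mean/k = 105/0.911 = 115.

k ≈ 0.911, θ ≈ 115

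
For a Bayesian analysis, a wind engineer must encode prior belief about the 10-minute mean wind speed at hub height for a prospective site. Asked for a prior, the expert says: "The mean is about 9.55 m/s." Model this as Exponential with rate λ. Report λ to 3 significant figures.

λ ≈ 0.105

Exponential mean = 1/λ, so λ = 1/9.55 = 0.105.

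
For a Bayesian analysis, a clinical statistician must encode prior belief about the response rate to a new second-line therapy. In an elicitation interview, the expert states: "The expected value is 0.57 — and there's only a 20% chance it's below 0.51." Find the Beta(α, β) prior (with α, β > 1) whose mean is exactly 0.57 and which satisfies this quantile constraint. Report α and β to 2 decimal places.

With mean 0.57 fixed, write α = 0.57s, β = 0.43s where s = α+β.
Need P(θ < 0.51) = 0.2 under Beta(0.57s, 0.43s). Normal approximation: (q−m)/√(m(1−m)/s) ≈ z_{0.2} = -0.842, so s ≈ 0.57·0.43·(-0.842)²/(0.51−0.57)² = 48.2.
At s = 48.2: P(θ<0.51) ≈ 0.199. Adjusting to match 0.2 gives s ≈ 47.90.
So α = 0.57·47.90 ≈ 27.30, β = 0.43·47.90 ≈ 20.60.

α ≈ 27.30, β ≈ 20.60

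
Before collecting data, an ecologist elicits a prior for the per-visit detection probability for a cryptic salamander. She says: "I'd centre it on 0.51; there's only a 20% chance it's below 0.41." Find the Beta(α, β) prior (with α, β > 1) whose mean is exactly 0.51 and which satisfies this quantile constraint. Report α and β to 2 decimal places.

α ≈ 9.08, β ≈ 8.72

With mean 0.51 fixed, write α = 0.51s, β = 0.49s where s = α+β.
Need P(θ < 0.41) = 0.2 under Beta(0.51s, 0.49s). Normal approximation: (q−m)/√(m(1−m)/s) ≈ z_{0.2} = -0.842, so s ≈ 0.51·0.49·(-0.842)²/(0.41−0.51)² = 17.7.
At s = 17.7: P(θ<0.41) ≈ 0.201. Adjusting to match 0.2 gives s ≈ 17.80.
So α = 0.51·17.80 ≈ 9.08, β = 0.49·17.80 ≈ 8.72.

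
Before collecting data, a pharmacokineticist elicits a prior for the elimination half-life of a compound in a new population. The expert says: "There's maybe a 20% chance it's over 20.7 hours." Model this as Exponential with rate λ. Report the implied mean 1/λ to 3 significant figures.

P(T > 20.7) = e^(−λ·20.7) = 0.2, so λ = −ln(0.2)/20.7 = 0.0778.
Mean = 1/λ = 12.9 hours.

mean ≈ 12.9 hours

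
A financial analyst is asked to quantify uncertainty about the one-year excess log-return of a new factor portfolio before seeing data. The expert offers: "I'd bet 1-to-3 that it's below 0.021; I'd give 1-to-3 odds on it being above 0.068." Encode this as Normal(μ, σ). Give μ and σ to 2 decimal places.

μ = 0.04, σ = 0.03

For Normal(μ,σ), the p-quantile is μ + z_p·σ. Here z_{0.25} = -0.6745, z_{0.75} = 0.6745.
So 0.021 = μ − 0.6745σ and 0.068 = μ + 0.6745σ.
Subtracting: σ = (0.068 − 0.021)/(0.6745 − (-0.6745)) = 0.03.
Then μ = 0.021 − (-0.6745)·0.03 = 0.04.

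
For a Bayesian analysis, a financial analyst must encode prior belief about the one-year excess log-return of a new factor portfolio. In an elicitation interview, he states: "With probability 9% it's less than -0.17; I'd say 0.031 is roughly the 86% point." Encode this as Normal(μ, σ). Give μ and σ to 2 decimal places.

The p-quantile of Normal(μ,σ) is μ + z_p·σ, with z_{0.09} = -1.341 and z_{0.86} = 1.08.
Eliminate σ: μ = (z₂·x₁ − z₁·x₂)/(z₂ − z₁) = (1.08·-0.17 − (-1.341)·0.031)/2.421 = -0.06.
Then σ = (x₂ − x₁)/(z₂ − z₁) = (0.031 − -0.17)/2.421 = 0.08.

μ = -0.06, σ = 0.08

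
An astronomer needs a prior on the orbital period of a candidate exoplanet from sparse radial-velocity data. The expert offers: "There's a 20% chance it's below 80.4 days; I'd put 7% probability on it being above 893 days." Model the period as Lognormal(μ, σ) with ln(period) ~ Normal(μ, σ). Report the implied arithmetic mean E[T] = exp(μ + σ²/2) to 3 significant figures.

E[T] ≈ 331 days

If T ~ Lognormal(μ,σ) then ln T ~ Normal(μ,σ), so the p-quantile of ln T is μ + z_p·σ.
ln(80.4) = 4.387 and ln(893) = 6.795; z_{0.2} = -0.8416, z_{0.93} = 1.476.
σ = (6.795 − 4.387)/(1.476 − (-0.8416)) = 1.039.
μ = 4.387 − (-0.8416)·1.039 = 5.261.
E[T] = exp(μ + σ²/2) = exp(5.261 + 0.5397) = 331 days.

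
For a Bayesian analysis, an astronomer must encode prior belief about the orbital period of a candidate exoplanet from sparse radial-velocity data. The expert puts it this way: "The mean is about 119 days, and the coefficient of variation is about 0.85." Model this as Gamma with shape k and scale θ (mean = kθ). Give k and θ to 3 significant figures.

k ≈ 1.38, θ ≈ 86

For Gamma(k, scale θ): mean = kθ, variance = kθ², so CV = 1/√k.
CV = 0.85, hence k = 1/CV² = 1.38.
Then θ = mean/k = 119/1.38 = 86.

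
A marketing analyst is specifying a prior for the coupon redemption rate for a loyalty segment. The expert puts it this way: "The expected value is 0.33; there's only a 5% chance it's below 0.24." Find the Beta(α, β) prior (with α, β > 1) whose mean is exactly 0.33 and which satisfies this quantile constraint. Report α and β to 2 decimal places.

α ≈ 22.57, β ≈ 45.83

With mean 0.33 fixed, write α = 0.33s, β = 0.67s where s = α+β.
Need P(θ < 0.24) = 0.05 under Beta(0.33s, 0.67s). Normal approximation: (q−m)/√(m(1−m)/s) ≈ z_{0.05} = -1.64, so s ≈ 0.33·0.67·(-1.64)²/(0.24−0.33)² = 73.9.
At s = 73.9: P(θ<0.24) ≈ 0.043. Adjusting to match 0.05 gives s ≈ 68.40.
So α = 0.33·68.40 ≈ 22.57, β = 0.67·68.40 ≈ 45.83.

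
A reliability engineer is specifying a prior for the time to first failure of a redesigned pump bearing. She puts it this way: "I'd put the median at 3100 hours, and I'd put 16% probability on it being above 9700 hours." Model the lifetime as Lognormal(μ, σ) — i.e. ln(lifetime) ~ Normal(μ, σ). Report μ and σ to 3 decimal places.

μ ≈ 8.039, σ ≈ 1.147

If T ~ Lognormal(μ,σ) then ln T ~ Normal(μ,σ), so the p-quantile of ln T is μ + z_p·σ.
ln(3100) = 8.039 and ln(9700) = 9.18; z_{0.5} = 0, z_{0.84} = 0.9945.
σ = (9.18 − 8.039)/(0.9945 − (0)) = 1.147.
μ = 8.039 − (0)·1.147 = 8.039.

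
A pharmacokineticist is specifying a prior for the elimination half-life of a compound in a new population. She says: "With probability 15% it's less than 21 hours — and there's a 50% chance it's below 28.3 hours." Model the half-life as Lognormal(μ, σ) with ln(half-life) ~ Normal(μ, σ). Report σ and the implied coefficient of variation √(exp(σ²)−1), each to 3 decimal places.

σ ≈ 0.288, CV ≈ 0.294

If T ~ Lognormal(μ,σ) then ln T ~ Normal(μ,σ), so the p-quantile of ln T is μ + z_p·σ.
ln(21) = 3.045 and ln(28.3) = 3.343; z_{0.15} = -1.036, z_{0.5} = 0.
σ = (3.343 − 3.045)/(0 − (-1.036)) = 0.288.
μ = 3.045 − (-1.036)·0.288 = 3.343.
CV = √(exp(σ²)−1) = √(exp(0.0829)−1) = 0.294.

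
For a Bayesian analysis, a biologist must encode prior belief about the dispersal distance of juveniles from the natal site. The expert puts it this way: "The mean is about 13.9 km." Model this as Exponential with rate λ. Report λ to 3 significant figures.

Exponential mean = 1/λ, so λ = 1/13.9 = 0.0719.

λ ≈ 0.0719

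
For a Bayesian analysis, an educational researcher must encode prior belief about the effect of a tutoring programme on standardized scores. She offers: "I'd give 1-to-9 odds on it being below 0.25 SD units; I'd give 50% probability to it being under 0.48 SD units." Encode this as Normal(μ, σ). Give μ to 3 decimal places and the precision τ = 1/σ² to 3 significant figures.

For Normal(μ,σ), the p-quantile is μ + z_p·σ. Here z_{0.1} = -1.282, z_{0.5} = 0.
So 0.25 = μ − 1.282σ and 0.48 = μ + 0σ.
Subtracting: σ = (0.48 − 0.25)/(0 − (-1.282)) = 0.179.
Then μ = 0.25 − (-1.282)·0.179 = 0.480.
Precision τ = 1/σ² = 1/0.1795² = 31.

μ = 0.480, τ = 31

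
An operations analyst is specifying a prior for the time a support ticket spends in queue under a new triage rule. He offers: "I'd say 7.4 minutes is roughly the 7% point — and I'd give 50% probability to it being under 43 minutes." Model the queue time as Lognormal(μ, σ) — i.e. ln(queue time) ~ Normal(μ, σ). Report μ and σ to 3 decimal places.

If T ~ Lognormal(μ,σ) then ln T ~ Normal(μ,σ), so the p-quantile of ln T is μ + z_p·σ.
ln(7.4) = 2.001 and ln(43) = 3.761; z_{0.07} = -1.476, z_{0.5} = 0.
σ = (3.761 − 2.001)/(0 − (-1.476)) = 1.192.
μ = 2.001 − (-1.476)·1.192 = 3.761.

μ ≈ 3.761, σ ≈ 1.192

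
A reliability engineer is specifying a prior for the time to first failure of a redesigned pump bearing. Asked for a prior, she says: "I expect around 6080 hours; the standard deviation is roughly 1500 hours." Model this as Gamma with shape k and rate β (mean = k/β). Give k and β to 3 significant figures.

For Gamma(k, rate β): mean = k/β, variance = k/β², so CV = 1/√k.
CV = SD/mean = 1500/6080 = 0.2467, hence k = 1/CV² = 16.4.
Then β = k/mean = 16.4/6080 = 0.0027.

k ≈ 16.4, β ≈ 0.0027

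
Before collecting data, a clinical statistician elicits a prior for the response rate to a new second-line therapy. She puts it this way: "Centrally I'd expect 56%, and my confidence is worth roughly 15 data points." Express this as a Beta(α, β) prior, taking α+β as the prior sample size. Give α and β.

α = 8.4, β = 6.6

Under the effective-sample-size interpretation, Beta(α, β) has prior mean α/(α+β) and prior sample size α+β.
So α+β = 15 and α/(α+β) = 0.56, giving α = 0.56·15 = 8.4 and β = 15 − 8.4 = 6.6.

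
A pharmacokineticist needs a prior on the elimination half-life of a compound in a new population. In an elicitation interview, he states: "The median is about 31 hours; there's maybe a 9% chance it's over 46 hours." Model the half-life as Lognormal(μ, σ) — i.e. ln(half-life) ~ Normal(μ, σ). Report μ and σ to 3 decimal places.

If T ~ Lognormal(μ,σ) then ln T ~ Normal(μ,σ), so the p-quantile of ln T is μ + z_p·σ.
ln(31) = 3.434 and ln(46) = 3.829; z_{0.5} = 0, z_{0.91} = 1.341.
σ = (3.829 − 3.434)/(1.341 − (0)) = 0.294.
μ = 3.434 − (0)·0.294 = 3.434.

μ ≈ 3.434, σ ≈ 0.294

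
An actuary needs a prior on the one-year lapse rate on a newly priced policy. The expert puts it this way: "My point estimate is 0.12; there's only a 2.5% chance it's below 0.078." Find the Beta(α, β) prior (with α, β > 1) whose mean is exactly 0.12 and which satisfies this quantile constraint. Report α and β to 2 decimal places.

With mean 0.12 fixed, write α = 0.12s, β = 0.88s where s = α+β.
Need P(θ < 0.078) = 0.025 under Beta(0.12s, 0.88s). Normal approximation: (q−m)/√(m(1−m)/s) ≈ z_{0.025} = -1.96, so s ≈ 0.12·0.88·(-1.96)²/(0.078−0.12)² = 230.0.
At s = 230.0: P(θ<0.078) ≈ 0.015. Adjusting to match 0.025 gives s ≈ 191.39.
So α = 0.12·191.39 ≈ 22.97, β = 0.88·191.39 ≈ 168.42.

α ≈ 22.97, β ≈ 168.42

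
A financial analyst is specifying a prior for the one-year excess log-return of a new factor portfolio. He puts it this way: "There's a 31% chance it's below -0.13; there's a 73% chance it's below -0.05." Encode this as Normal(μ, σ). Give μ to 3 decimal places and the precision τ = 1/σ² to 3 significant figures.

The p-quantile of Normal(μ,σ) is μ + z_p·σ, with z_{0.31} = -0.4959 and z_{0.73} = 0.6128.
Eliminate σ: μ = (z₂·x₁ − z₁·x₂)/(z₂ − z₁) = (0.6128·-0.13 − (-0.4959)·-0.05)/1.109 = -0.094.
Then σ = (x₂ − x₁)/(z₂ − z₁) = (-0.05 − -0.13)/1.109 = 0.072.
Precision τ = 1/σ² = 1/0.07216² = 192.

μ = -0.094, τ = 192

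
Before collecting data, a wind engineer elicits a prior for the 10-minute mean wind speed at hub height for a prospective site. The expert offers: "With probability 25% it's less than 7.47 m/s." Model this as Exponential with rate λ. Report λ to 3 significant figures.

P(T < 7.47) = 1 − e^(−λ·7.47) = 0.25, so λ = −ln(1−0.25)/7.47 = −ln(0.75)/7.47 = 0.0385.

λ ≈ 0.0385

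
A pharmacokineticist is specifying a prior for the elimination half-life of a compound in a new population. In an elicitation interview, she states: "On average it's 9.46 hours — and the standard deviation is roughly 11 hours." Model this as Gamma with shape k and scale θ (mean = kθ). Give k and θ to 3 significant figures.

For Gamma(k, scale θ): mean = kθ, variance = kθ², so CV = 1/√k.
CV = SD/mean = 11/9.46 = 1.163, hence k = 1/CV² = 0.74.
Then θ = mean/k = 9.46/0.74 = 12.8.

k ≈ 0.74, θ ≈ 12.8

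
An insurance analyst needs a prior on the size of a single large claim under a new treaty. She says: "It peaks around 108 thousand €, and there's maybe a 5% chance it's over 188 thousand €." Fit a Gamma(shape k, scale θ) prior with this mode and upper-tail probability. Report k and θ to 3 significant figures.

k ≈ 10.1, θ ≈ 11.9

Gamma(k,θ) with k>1 has mode (k−1)θ, so θ = 108/(k−1).
Need P(X < 188) = 0.95 with θ tied to k this way. Start at k = 2, θ = 108: P(X<188) ≈ 0.519.
Too low — raise k to concentrate. Iterating converges to k ≈ 10.1.
Then θ = 108/(10.1−1) ≈ 11.9.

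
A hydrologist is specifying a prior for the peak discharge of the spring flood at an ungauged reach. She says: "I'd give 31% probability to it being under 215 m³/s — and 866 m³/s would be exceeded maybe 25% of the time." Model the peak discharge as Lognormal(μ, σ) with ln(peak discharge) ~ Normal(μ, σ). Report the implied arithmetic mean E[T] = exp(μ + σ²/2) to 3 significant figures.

If T ~ Lognormal(μ,σ) then ln T ~ Normal(μ,σ), so the p-quantile of ln T is μ + z_p·σ.
ln(215) = 5.371 and ln(866) = 6.764; z_{0.31} = -0.4959, z_{0.75} = 0.6745.
σ = (6.764 − 5.371)/(0.6745 − (-0.4959)) = 1.190.
μ = 5.371 − (-0.4959)·1.190 = 5.961.
E[T] = exp(μ + σ²/2) = exp(5.961 + 0.7086) = 788 m³/s.

E[T] ≈ 788 m³/s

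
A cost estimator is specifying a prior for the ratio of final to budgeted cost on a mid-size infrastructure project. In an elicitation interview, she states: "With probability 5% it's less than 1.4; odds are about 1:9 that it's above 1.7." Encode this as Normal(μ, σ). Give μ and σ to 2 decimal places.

μ = 1.57, σ = 0.10

For Normal(μ,σ), the p-quantile is μ + z_p·σ. Here z_{0.05} = -1.645, z_{0.9} = 1.282.
So 1.4 = μ − 1.645σ and 1.7 = μ + 1.282σ.
Subtracting: σ = (1.7 − 1.4)/(1.282 − (-1.645)) = 0.10.
Then μ = 1.4 − (-1.645)·0.10 = 1.57.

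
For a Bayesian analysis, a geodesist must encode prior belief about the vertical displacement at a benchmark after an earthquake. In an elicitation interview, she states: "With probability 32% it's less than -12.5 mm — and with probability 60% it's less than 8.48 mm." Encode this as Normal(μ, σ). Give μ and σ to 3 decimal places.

μ = 1.108, σ = 29.097

The p-quantile of Normal(μ,σ) is μ + z_p·σ, with z_{0.32} = -0.4677 and z_{0.6} = 0.2533.
Eliminate σ: μ = (z₂·x₁ − z₁·x₂)/(z₂ − z₁) = (0.2533·-12.5 − (-0.4677)·8.48)/0.721 = 1.108.
Then σ = (x₂ − x₁)/(z₂ − z₁) = (8.48 − -12.5)/0.721 = 29.097.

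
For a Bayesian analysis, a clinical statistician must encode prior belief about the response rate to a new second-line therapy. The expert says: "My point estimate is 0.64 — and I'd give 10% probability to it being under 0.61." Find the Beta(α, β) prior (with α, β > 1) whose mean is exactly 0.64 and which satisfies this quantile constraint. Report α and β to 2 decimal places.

α ≈ 271.38, β ≈ 152.65

With mean 0.64 fixed, write α = 0.64s, β = 0.36s where s = α+β.
Need P(θ < 0.61) = 0.1 under Beta(0.64s, 0.36s). Normal approximation: (q−m)/√(m(1−m)/s) ≈ z_{0.1} = -1.28, so s ≈ 0.64·0.36·(-1.28)²/(0.61−0.64)² = 420.4.
At s = 420.4: P(θ<0.61) ≈ 0.101. Adjusting to match 0.1 gives s ≈ 424.03.
So α = 0.64·424.03 ≈ 271.38, β = 0.36·424.03 ≈ 152.65.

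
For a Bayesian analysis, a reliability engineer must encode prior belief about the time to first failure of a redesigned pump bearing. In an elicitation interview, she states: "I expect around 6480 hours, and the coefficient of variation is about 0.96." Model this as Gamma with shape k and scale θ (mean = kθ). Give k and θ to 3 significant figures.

For Gamma(k, scale θ): mean = kθ, variance = kθ², so CV = 1/√k.
CV = 0.96, hence k = 1/CV² = 1.09.
Then θ = mean/k = 6480/1.09 = 5970.

k ≈ 1.09, θ ≈ 5970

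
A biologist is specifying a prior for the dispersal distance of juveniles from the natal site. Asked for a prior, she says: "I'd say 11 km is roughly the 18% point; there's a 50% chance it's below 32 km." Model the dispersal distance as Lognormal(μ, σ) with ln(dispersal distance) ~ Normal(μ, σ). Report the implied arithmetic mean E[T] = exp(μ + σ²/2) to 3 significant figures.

E[T] ≈ 63.2 km

If T ~ Lognormal(μ,σ) then ln T ~ Normal(μ,σ), so the p-quantile of ln T is μ + z_p·σ.
ln(11) = 2.398 and ln(32) = 3.466; z_{0.18} = -0.9154, z_{0.5} = 0.
σ = (3.466 − 2.398)/(0 − (-0.9154)) = 1.167.
μ = 2.398 − (-0.9154)·1.167 = 3.466.
E[T] = exp(μ + σ²/2) = exp(3.466 + 0.6804) = 63.2 km.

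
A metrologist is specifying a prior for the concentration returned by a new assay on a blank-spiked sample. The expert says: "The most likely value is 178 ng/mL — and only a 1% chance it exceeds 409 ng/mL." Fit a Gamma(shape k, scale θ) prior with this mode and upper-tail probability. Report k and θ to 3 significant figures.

Gamma(k,θ) with k>1 has mode (k−1)θ, so θ = 178/(k−1).
Need P(X < 409) = 0.99 with θ tied to k this way. Start at k = 2, θ = 178: P(X<409) ≈ 0.669.
Too low — raise k to concentrate. Iterating converges to k ≈ 7.9.
Then θ = 178/(7.9−1) ≈ 25.8.

k ≈ 7.9, θ ≈ 25.8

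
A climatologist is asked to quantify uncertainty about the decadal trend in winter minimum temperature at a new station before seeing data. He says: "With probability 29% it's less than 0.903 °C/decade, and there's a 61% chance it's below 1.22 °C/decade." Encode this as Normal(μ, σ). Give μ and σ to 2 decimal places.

μ = 1.11, σ = 0.38

The p-quantile of Normal(μ,σ) is μ + z_p·σ, with z_{0.29} = -0.5534 and z_{0.61} = 0.2793.
Eliminate σ: μ = (z₂·x₁ − z₁·x₂)/(z₂ − z₁) = (0.2793·0.903 − (-0.5534)·1.22)/0.8327 = 1.11.
Then σ = (x₂ − x₁)/(z₂ − z₁) = (1.22 − 0.903)/0.8327 = 0.38.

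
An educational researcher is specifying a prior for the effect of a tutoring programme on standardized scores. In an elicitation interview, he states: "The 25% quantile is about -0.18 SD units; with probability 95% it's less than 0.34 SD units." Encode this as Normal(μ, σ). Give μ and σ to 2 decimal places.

For Normal(μ,σ), the p-quantile is μ + z_p·σ. Here z_{0.25} = -0.6745, z_{0.95} = 1.645.
So -0.18 = μ − 0.6745σ and 0.34 = μ + 1.645σ.
Subtracting: σ = (0.34 − -0.18)/(1.645 − (-0.6745)) = 0.22.
Then μ = -0.18 − (-0.6745)·0.22 = -0.03.

μ = -0.03, σ = 0.22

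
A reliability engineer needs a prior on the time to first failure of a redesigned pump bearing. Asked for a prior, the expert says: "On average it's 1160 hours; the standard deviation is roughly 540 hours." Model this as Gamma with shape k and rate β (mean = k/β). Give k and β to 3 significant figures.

For Gamma(k, rate β): mean = k/β, variance = k/β², so CV = 1/√k.
CV = SD/mean = 540/1160 = 0.4655, hence k = 1/CV² = 4.61.
Then β = k/mean = 4.61/1160 = 0.00398.

k ≈ 4.61, β ≈ 0.00398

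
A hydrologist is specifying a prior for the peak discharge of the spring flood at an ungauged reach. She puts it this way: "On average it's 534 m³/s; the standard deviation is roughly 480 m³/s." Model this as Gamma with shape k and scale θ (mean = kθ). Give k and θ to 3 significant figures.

For Gamma(k, scale θ): mean = kθ, variance = kθ², so CV = 1/√k.
CV = SD/mean = 480/534 = 0.8989, hence k = 1/CV² = 1.24.
Then θ = mean/k = 534/1.24 = 431.

k ≈ 1.24, θ ≈ 431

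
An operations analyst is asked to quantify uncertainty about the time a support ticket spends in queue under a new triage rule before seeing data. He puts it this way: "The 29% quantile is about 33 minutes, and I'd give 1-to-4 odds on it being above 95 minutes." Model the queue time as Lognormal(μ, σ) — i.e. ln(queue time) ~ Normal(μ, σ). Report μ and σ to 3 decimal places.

If T ~ Lognormal(μ,σ) then ln T ~ Normal(μ,σ), so the p-quantile of ln T is μ + z_p·σ.
ln(33) = 3.497 and ln(95) = 4.554; z_{0.29} = -0.5534, z_{0.8} = 0.8416.
σ = (4.554 − 3.497)/(0.8416 − (-0.5534)) = 0.758.
μ = 3.497 − (-0.5534)·0.758 = 3.916.

μ ≈ 3.916, σ ≈ 0.758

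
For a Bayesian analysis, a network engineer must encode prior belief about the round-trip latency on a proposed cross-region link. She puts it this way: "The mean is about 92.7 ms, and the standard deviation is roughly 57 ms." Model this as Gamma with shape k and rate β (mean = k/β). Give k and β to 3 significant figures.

k ≈ 2.64, β ≈ 0.0285

For Gamma(k, rate β): mean = k/β, variance = k/β², so CV = 1/√k.
CV = SD/mean = 57/92.7 = 0.6149, hence k = 1/CV² = 2.64.
Then β = k/mean = 2.64/92.7 = 0.0285.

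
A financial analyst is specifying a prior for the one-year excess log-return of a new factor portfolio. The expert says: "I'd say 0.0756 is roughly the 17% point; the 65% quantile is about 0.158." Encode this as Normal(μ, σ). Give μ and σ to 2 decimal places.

The p-quantile of Normal(μ,σ) is μ + z_p·σ, with z_{0.17} = -0.9542 and z_{0.65} = 0.3853.
Eliminate σ: μ = (z₂·x₁ − z₁·x₂)/(z₂ − z₁) = (0.3853·0.0756 − (-0.9542)·0.158)/1.339 = 0.13.
Then σ = (x₂ − x₁)/(z₂ − z₁) = (0.158 − 0.0756)/1.339 = 0.06.

μ = 0.13, σ = 0.06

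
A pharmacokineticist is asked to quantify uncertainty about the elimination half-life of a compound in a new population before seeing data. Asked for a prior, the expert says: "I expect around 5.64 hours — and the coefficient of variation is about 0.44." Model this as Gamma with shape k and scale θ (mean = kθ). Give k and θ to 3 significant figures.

For Gamma(k, scale θ): mean = kθ, variance = kθ², so CV = 1/√k.
CV = 0.44, hence k = 1/CV² = 5.17.
Then θ = mean/k = 5.64/5.17 = 1.09.

k ≈ 5.17, θ ≈ 1.09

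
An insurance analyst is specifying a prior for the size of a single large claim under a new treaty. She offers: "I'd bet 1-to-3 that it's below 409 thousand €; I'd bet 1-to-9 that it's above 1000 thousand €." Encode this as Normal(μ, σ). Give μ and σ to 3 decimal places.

μ = 612.791, σ = 302.141

For Normal(μ,σ), the p-quantile is μ + z_p·σ. Here z_{0.25} = -0.6745, z_{0.9} = 1.282.
So 409 = μ − 0.6745σ and 1000 = μ + 1.282σ.
Subtracting: σ = (1000 − 409)/(1.282 − (-0.6745)) = 302.141.
Then μ = 409 − (-0.6745)·302.141 = 612.791.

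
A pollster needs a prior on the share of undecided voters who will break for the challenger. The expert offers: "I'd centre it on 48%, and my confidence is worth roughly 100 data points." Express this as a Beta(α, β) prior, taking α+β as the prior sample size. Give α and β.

Under the effective-sample-size interpretation, Beta(α, β) has prior mean α/(α+β) and prior sample size α+β.
So α+β = 100 and α/(α+β) = 0.48, giving α = 0.48·100 = 48 and β = 100 − 48 = 52.

α = 48, β = 52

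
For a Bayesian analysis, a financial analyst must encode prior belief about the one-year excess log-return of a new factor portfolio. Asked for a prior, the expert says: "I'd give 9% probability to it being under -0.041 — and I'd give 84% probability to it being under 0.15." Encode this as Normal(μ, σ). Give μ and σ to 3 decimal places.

μ = 0.069, σ = 0.082

For Normal(μ,σ), the p-quantile is μ + z_p·σ. Here z_{0.09} = -1.341, z_{0.84} = 0.9945.
So -0.041 = μ − 1.341σ and 0.15 = μ + 0.9945σ.
Subtracting: σ = (0.15 − -0.041)/(0.9945 − (-1.341)) = 0.082.
Then μ = -0.041 − (-1.341)·0.082 = 0.069.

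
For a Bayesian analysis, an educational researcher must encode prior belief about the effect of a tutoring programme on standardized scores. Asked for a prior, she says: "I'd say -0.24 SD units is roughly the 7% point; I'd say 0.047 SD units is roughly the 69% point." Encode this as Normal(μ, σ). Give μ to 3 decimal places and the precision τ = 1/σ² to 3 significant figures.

μ = -0.025, τ = 47.2

The p-quantile of Normal(μ,σ) is μ + z_p·σ, with z_{0.07} = -1.476 and z_{0.69} = 0.4959.
Eliminate σ: μ = (z₂·x₁ − z₁·x₂)/(z₂ − z₁) = (0.4959·-0.24 − (-1.476)·0.047)/1.972 = -0.025.
Then σ = (x₂ − x₁)/(z₂ − z₁) = (0.047 − -0.24)/1.972 = 0.146.
Precision τ = 1/σ² = 1/0.1456² = 47.2.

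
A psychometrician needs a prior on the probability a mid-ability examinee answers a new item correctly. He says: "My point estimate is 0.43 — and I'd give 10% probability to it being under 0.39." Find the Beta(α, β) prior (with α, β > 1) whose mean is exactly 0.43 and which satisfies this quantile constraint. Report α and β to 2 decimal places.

With mean 0.43 fixed, write α = 0.43s, β = 0.57s where s = α+β.
Need P(θ < 0.39) = 0.1 under Beta(0.43s, 0.57s). Normal approximation: (q−m)/√(m(1−m)/s) ≈ z_{0.1} = -1.28, so s ≈ 0.43·0.57·(-1.28)²/(0.39−0.43)² = 251.6.
At s = 251.6: P(θ<0.39) ≈ 0.099. Adjusting to match 0.1 gives s ≈ 249.73.
So α = 0.43·249.73 ≈ 107.39, β = 0.57·249.73 ≈ 142.35.

α ≈ 107.39, β ≈ 142.35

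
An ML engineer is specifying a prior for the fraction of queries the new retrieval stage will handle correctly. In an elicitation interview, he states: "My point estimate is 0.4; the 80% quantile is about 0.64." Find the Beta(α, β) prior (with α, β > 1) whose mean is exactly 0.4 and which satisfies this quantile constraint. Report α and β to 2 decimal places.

α ≈ 1.16, β ≈ 1.73

With mean 0.4 fixed, write α = 0.4s, β = 0.6s where s = α+β.
Need P(θ < 0.64) = 0.8 under Beta(0.4s, 0.6s). Normal approximation: (q−m)/√(m(1−m)/s) ≈ z_{0.8} = 0.842, so s ≈ 0.4·0.6·(0.842)²/(0.64−0.4)² = 3.0.
At s = 3.0: P(θ<0.64) ≈ 0.802. Adjusting to match 0.8 gives s ≈ 2.89.
So α = 0.4·2.89 ≈ 1.16, β = 0.6·2.89 ≈ 1.73.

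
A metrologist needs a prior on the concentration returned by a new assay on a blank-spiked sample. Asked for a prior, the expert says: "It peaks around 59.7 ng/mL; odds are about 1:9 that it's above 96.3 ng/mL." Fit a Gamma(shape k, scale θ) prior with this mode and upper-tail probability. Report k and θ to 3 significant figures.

Gamma(k,θ) with k>1 has mode (k−1)θ, so θ = 59.7/(k−1).
Need P(X < 96.3) = 0.9 with θ tied to k this way. Start at k = 2, θ = 59.7: P(X<96.3) ≈ 0.479.
Too low — raise k to concentrate. Iterating converges to k ≈ 9.23.
Then θ = 59.7/(9.23−1) ≈ 7.26.

k ≈ 9.23, θ ≈ 7.26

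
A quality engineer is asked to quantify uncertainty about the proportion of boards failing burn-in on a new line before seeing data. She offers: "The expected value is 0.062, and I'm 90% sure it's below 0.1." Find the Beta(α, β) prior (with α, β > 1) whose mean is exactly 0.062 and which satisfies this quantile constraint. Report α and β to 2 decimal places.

With mean 0.062 fixed, write α = 0.062s, β = 0.938s where s = α+β.
Need P(θ < 0.1) = 0.9 under Beta(0.062s, 0.938s). Normal approximation: (q−m)/√(m(1−m)/s) ≈ z_{0.9} = 1.28, so s ≈ 0.062·0.938·(1.28)²/(0.1−0.062)² = 66.1.
At s = 66.1: P(θ<0.1) ≈ 0.893. Adjusting to match 0.9 gives s ≈ 71.96.
So α = 0.062·71.96 ≈ 4.46, β = 0.938·71.96 ≈ 67.50.

α ≈ 4.46, β ≈ 67.50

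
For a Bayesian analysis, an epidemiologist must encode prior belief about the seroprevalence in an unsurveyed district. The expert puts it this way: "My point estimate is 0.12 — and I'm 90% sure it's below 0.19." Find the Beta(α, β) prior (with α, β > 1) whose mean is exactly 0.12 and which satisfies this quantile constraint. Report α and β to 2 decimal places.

α ≈ 4.59, β ≈ 33.67

With mean 0.12 fixed, write α = 0.12s, β = 0.88s where s = α+β.
Need P(θ < 0.19) = 0.9 under Beta(0.12s, 0.88s). Normal approximation: (q−m)/√(m(1−m)/s) ≈ z_{0.9} = 1.28, so s ≈ 0.12·0.88·(1.28)²/(0.19−0.12)² = 35.4.
At s = 35.4: P(θ<0.19) ≈ 0.893. Adjusting to match 0.9 gives s ≈ 38.26.
So α = 0.12·38.26 ≈ 4.59, β = 0.88·38.26 ≈ 33.67.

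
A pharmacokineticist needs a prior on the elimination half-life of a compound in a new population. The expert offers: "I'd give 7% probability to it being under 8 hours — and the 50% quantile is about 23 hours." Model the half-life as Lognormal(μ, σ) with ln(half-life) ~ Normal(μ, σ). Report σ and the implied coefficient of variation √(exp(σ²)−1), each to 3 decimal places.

σ ≈ 0.716, CV ≈ 0.818

If T ~ Lognormal(μ,σ) then ln T ~ Normal(μ,σ), so the p-quantile of ln T is μ + z_p·σ.
ln(8) = 2.079 and ln(23) = 3.135; z_{0.07} = -1.476, z_{0.5} = 0.
σ = (3.135 − 2.079)/(0 − (-1.476)) = 0.716.
μ = 2.079 − (-1.476)·0.716 = 3.135.
CV = √(exp(σ²)−1) = √(exp(0.5121)−1) = 0.818.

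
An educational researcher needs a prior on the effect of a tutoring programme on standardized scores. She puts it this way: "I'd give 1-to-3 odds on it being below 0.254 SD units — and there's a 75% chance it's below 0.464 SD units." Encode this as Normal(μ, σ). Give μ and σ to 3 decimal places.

For Normal(μ,σ), the p-quantile is μ + z_p·σ. Here z_{0.25} = -0.6745, z_{0.75} = 0.6745.
So 0.254 = μ − 0.6745σ and 0.464 = μ + 0.6745σ.
Subtracting: σ = (0.464 − 0.254)/(0.6745 − (-0.6745)) = 0.156.
Then μ = 0.254 − (-0.6745)·0.156 = 0.359.

μ = 0.359, σ = 0.156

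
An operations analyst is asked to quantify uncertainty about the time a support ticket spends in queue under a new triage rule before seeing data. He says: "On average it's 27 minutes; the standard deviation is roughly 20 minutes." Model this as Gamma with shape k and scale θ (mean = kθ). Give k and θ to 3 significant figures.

For Gamma(k, scale θ): mean = kθ, variance = kθ², so CV = 1/√k.
CV = SD/mean = 20/27 = 0.7407, hence k = 1/CV² = 1.82.
Then θ = mean/k = 27/1.82 = 14.8.

k ≈ 1.82, θ ≈ 14.8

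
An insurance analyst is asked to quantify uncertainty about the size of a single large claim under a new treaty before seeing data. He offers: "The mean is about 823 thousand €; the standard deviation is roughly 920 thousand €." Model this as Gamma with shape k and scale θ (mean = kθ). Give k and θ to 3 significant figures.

For Gamma(k, scale θ): mean = kθ, variance = kθ², so CV = 1/√k.
CV = SD/mean = 920/823 = 1.118, hence k = 1/CV² = 0.8.
Then θ = mean/k = 823/0.8 = 1030.

k ≈ 0.8, θ ≈ 1030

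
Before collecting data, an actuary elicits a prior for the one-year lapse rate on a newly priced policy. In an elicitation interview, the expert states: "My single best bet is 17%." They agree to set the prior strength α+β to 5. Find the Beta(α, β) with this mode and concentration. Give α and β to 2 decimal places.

For α,β > 1 the Beta mode is (α−1)/(α+β−2). With α+β = 5, the mode is (α−1)/3.
Set (α−1)/3 = 0.17 → α = 1 + 0.17·3 = 1.51.
β = 5 − α = 3.49.

α = 1.51, β = 3.49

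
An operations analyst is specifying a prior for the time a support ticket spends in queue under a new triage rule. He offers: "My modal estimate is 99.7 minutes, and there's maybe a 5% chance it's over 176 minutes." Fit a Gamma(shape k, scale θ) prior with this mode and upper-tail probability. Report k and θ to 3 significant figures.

Gamma(k,θ) with k>1 has mode (k−1)θ, so θ = 99.7/(k−1).
Need P(X < 176) = 0.95 with θ tied to k this way. Start at k = 2, θ = 99.7: P(X<176) ≈ 0.527.
Too low — raise k to concentrate. Iterating converges to k ≈ 9.63.
Then θ = 99.7/(9.63−1) ≈ 11.5.

k ≈ 9.63, θ ≈ 11.5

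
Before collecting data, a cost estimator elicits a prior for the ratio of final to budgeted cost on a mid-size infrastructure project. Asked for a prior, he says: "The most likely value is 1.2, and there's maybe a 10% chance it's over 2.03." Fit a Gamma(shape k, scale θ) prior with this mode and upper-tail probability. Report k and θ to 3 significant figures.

k ≈ 7.85, θ ≈ 0.175

Gamma(k,θ) with k>1 has mode (k−1)θ, so θ = 1.2/(k−1).
Need P(X < 2.03) = 0.9 with θ tied to k this way. Start at k = 2, θ = 1.2: P(X<2.03) ≈ 0.504.
Too low — raise k to concentrate. Iterating converges to k ≈ 7.85.
Then θ = 1.2/(7.85−1) ≈ 0.175.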